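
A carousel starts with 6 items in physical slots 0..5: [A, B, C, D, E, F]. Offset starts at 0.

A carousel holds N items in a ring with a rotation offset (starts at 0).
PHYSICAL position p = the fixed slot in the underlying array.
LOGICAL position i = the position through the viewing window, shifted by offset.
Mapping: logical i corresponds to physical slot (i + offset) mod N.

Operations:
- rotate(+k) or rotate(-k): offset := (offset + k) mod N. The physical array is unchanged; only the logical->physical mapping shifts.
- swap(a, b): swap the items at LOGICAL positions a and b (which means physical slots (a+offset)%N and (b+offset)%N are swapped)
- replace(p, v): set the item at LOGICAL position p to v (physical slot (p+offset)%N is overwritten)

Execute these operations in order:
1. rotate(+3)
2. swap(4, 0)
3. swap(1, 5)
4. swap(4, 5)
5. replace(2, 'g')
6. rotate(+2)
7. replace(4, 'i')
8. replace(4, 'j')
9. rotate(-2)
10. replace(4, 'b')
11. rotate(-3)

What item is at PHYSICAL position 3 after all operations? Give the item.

After op 1 (rotate(+3)): offset=3, physical=[A,B,C,D,E,F], logical=[D,E,F,A,B,C]
After op 2 (swap(4, 0)): offset=3, physical=[A,D,C,B,E,F], logical=[B,E,F,A,D,C]
After op 3 (swap(1, 5)): offset=3, physical=[A,D,E,B,C,F], logical=[B,C,F,A,D,E]
After op 4 (swap(4, 5)): offset=3, physical=[A,E,D,B,C,F], logical=[B,C,F,A,E,D]
After op 5 (replace(2, 'g')): offset=3, physical=[A,E,D,B,C,g], logical=[B,C,g,A,E,D]
After op 6 (rotate(+2)): offset=5, physical=[A,E,D,B,C,g], logical=[g,A,E,D,B,C]
After op 7 (replace(4, 'i')): offset=5, physical=[A,E,D,i,C,g], logical=[g,A,E,D,i,C]
After op 8 (replace(4, 'j')): offset=5, physical=[A,E,D,j,C,g], logical=[g,A,E,D,j,C]
After op 9 (rotate(-2)): offset=3, physical=[A,E,D,j,C,g], logical=[j,C,g,A,E,D]
After op 10 (replace(4, 'b')): offset=3, physical=[A,b,D,j,C,g], logical=[j,C,g,A,b,D]
After op 11 (rotate(-3)): offset=0, physical=[A,b,D,j,C,g], logical=[A,b,D,j,C,g]

Answer: j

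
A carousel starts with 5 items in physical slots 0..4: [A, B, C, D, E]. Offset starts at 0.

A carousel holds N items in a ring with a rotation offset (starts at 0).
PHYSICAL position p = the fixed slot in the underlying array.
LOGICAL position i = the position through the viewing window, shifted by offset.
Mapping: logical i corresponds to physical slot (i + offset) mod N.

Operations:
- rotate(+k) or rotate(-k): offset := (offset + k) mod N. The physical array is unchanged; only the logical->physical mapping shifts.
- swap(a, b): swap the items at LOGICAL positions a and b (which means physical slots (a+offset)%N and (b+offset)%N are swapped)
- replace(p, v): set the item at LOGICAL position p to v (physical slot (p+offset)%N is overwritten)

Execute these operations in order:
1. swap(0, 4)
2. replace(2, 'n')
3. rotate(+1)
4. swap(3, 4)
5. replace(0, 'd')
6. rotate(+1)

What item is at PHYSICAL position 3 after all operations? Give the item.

After op 1 (swap(0, 4)): offset=0, physical=[E,B,C,D,A], logical=[E,B,C,D,A]
After op 2 (replace(2, 'n')): offset=0, physical=[E,B,n,D,A], logical=[E,B,n,D,A]
After op 3 (rotate(+1)): offset=1, physical=[E,B,n,D,A], logical=[B,n,D,A,E]
After op 4 (swap(3, 4)): offset=1, physical=[A,B,n,D,E], logical=[B,n,D,E,A]
After op 5 (replace(0, 'd')): offset=1, physical=[A,d,n,D,E], logical=[d,n,D,E,A]
After op 6 (rotate(+1)): offset=2, physical=[A,d,n,D,E], logical=[n,D,E,A,d]

Answer: D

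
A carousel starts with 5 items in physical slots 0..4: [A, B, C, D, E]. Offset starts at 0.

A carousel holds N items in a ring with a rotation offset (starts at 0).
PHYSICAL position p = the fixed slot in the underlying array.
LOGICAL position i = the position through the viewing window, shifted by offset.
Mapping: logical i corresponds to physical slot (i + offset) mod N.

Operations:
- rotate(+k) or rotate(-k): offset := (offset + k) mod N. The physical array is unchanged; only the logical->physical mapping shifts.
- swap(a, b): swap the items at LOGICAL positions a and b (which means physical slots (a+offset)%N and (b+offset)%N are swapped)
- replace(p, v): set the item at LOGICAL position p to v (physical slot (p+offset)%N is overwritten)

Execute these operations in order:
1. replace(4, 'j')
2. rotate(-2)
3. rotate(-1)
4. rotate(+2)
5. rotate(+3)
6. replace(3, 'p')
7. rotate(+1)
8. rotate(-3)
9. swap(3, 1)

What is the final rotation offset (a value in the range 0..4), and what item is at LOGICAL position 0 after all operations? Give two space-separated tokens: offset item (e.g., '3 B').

Answer: 0 p

Derivation:
After op 1 (replace(4, 'j')): offset=0, physical=[A,B,C,D,j], logical=[A,B,C,D,j]
After op 2 (rotate(-2)): offset=3, physical=[A,B,C,D,j], logical=[D,j,A,B,C]
After op 3 (rotate(-1)): offset=2, physical=[A,B,C,D,j], logical=[C,D,j,A,B]
After op 4 (rotate(+2)): offset=4, physical=[A,B,C,D,j], logical=[j,A,B,C,D]
After op 5 (rotate(+3)): offset=2, physical=[A,B,C,D,j], logical=[C,D,j,A,B]
After op 6 (replace(3, 'p')): offset=2, physical=[p,B,C,D,j], logical=[C,D,j,p,B]
After op 7 (rotate(+1)): offset=3, physical=[p,B,C,D,j], logical=[D,j,p,B,C]
After op 8 (rotate(-3)): offset=0, physical=[p,B,C,D,j], logical=[p,B,C,D,j]
After op 9 (swap(3, 1)): offset=0, physical=[p,D,C,B,j], logical=[p,D,C,B,j]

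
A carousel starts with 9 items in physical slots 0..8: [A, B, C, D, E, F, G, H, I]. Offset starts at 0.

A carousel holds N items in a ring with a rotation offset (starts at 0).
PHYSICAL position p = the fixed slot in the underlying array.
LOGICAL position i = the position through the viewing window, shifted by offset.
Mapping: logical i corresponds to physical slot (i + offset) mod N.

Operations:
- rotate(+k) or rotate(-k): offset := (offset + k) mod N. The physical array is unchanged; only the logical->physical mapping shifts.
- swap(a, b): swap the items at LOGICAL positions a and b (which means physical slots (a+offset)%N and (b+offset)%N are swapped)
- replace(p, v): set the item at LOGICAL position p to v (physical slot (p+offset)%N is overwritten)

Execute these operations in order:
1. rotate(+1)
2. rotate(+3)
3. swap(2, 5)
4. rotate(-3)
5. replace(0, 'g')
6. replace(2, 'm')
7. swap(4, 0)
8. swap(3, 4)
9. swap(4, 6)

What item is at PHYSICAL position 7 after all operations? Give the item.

After op 1 (rotate(+1)): offset=1, physical=[A,B,C,D,E,F,G,H,I], logical=[B,C,D,E,F,G,H,I,A]
After op 2 (rotate(+3)): offset=4, physical=[A,B,C,D,E,F,G,H,I], logical=[E,F,G,H,I,A,B,C,D]
After op 3 (swap(2, 5)): offset=4, physical=[G,B,C,D,E,F,A,H,I], logical=[E,F,A,H,I,G,B,C,D]
After op 4 (rotate(-3)): offset=1, physical=[G,B,C,D,E,F,A,H,I], logical=[B,C,D,E,F,A,H,I,G]
After op 5 (replace(0, 'g')): offset=1, physical=[G,g,C,D,E,F,A,H,I], logical=[g,C,D,E,F,A,H,I,G]
After op 6 (replace(2, 'm')): offset=1, physical=[G,g,C,m,E,F,A,H,I], logical=[g,C,m,E,F,A,H,I,G]
After op 7 (swap(4, 0)): offset=1, physical=[G,F,C,m,E,g,A,H,I], logical=[F,C,m,E,g,A,H,I,G]
After op 8 (swap(3, 4)): offset=1, physical=[G,F,C,m,g,E,A,H,I], logical=[F,C,m,g,E,A,H,I,G]
After op 9 (swap(4, 6)): offset=1, physical=[G,F,C,m,g,H,A,E,I], logical=[F,C,m,g,H,A,E,I,G]

Answer: E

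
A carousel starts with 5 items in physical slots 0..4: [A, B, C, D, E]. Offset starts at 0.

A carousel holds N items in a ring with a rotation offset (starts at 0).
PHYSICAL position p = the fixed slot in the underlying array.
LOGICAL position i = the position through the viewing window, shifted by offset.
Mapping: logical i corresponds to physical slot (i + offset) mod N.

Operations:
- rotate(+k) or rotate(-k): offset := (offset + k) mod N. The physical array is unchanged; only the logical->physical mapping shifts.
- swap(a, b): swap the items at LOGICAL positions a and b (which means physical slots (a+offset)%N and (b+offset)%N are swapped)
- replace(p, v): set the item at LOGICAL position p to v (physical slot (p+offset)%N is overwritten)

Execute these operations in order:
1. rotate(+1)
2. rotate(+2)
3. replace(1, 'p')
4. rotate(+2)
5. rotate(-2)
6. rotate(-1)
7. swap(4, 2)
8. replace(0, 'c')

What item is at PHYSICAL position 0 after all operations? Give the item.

Answer: A

Derivation:
After op 1 (rotate(+1)): offset=1, physical=[A,B,C,D,E], logical=[B,C,D,E,A]
After op 2 (rotate(+2)): offset=3, physical=[A,B,C,D,E], logical=[D,E,A,B,C]
After op 3 (replace(1, 'p')): offset=3, physical=[A,B,C,D,p], logical=[D,p,A,B,C]
After op 4 (rotate(+2)): offset=0, physical=[A,B,C,D,p], logical=[A,B,C,D,p]
After op 5 (rotate(-2)): offset=3, physical=[A,B,C,D,p], logical=[D,p,A,B,C]
After op 6 (rotate(-1)): offset=2, physical=[A,B,C,D,p], logical=[C,D,p,A,B]
After op 7 (swap(4, 2)): offset=2, physical=[A,p,C,D,B], logical=[C,D,B,A,p]
After op 8 (replace(0, 'c')): offset=2, physical=[A,p,c,D,B], logical=[c,D,B,A,p]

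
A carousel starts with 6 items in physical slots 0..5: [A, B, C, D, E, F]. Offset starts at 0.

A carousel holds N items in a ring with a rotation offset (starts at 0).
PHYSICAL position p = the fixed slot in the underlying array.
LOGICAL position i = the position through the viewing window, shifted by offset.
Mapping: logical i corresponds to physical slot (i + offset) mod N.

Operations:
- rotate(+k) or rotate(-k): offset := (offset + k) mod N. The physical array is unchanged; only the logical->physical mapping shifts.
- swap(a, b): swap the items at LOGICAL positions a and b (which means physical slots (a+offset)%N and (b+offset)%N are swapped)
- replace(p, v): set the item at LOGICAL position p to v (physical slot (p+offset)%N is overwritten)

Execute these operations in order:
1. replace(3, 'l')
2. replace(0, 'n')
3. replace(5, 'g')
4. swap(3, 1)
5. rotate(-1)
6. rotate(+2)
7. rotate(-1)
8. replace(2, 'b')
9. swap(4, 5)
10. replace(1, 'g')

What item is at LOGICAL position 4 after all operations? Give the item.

Answer: g

Derivation:
After op 1 (replace(3, 'l')): offset=0, physical=[A,B,C,l,E,F], logical=[A,B,C,l,E,F]
After op 2 (replace(0, 'n')): offset=0, physical=[n,B,C,l,E,F], logical=[n,B,C,l,E,F]
After op 3 (replace(5, 'g')): offset=0, physical=[n,B,C,l,E,g], logical=[n,B,C,l,E,g]
After op 4 (swap(3, 1)): offset=0, physical=[n,l,C,B,E,g], logical=[n,l,C,B,E,g]
After op 5 (rotate(-1)): offset=5, physical=[n,l,C,B,E,g], logical=[g,n,l,C,B,E]
After op 6 (rotate(+2)): offset=1, physical=[n,l,C,B,E,g], logical=[l,C,B,E,g,n]
After op 7 (rotate(-1)): offset=0, physical=[n,l,C,B,E,g], logical=[n,l,C,B,E,g]
After op 8 (replace(2, 'b')): offset=0, physical=[n,l,b,B,E,g], logical=[n,l,b,B,E,g]
After op 9 (swap(4, 5)): offset=0, physical=[n,l,b,B,g,E], logical=[n,l,b,B,g,E]
After op 10 (replace(1, 'g')): offset=0, physical=[n,g,b,B,g,E], logical=[n,g,b,B,g,E]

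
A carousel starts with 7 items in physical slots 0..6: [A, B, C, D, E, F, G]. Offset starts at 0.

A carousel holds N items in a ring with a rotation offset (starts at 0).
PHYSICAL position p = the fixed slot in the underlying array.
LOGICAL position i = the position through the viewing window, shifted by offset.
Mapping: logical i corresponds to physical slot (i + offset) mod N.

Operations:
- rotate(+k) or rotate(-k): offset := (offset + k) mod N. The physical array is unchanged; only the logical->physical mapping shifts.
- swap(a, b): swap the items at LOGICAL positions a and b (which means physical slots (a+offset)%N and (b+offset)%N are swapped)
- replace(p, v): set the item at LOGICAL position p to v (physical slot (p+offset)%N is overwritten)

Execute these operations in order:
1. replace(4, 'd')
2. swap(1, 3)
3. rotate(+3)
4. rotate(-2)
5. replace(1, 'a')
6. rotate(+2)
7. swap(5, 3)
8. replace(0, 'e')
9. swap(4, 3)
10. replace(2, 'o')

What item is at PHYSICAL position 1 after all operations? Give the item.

Answer: G

Derivation:
After op 1 (replace(4, 'd')): offset=0, physical=[A,B,C,D,d,F,G], logical=[A,B,C,D,d,F,G]
After op 2 (swap(1, 3)): offset=0, physical=[A,D,C,B,d,F,G], logical=[A,D,C,B,d,F,G]
After op 3 (rotate(+3)): offset=3, physical=[A,D,C,B,d,F,G], logical=[B,d,F,G,A,D,C]
After op 4 (rotate(-2)): offset=1, physical=[A,D,C,B,d,F,G], logical=[D,C,B,d,F,G,A]
After op 5 (replace(1, 'a')): offset=1, physical=[A,D,a,B,d,F,G], logical=[D,a,B,d,F,G,A]
After op 6 (rotate(+2)): offset=3, physical=[A,D,a,B,d,F,G], logical=[B,d,F,G,A,D,a]
After op 7 (swap(5, 3)): offset=3, physical=[A,G,a,B,d,F,D], logical=[B,d,F,D,A,G,a]
After op 8 (replace(0, 'e')): offset=3, physical=[A,G,a,e,d,F,D], logical=[e,d,F,D,A,G,a]
After op 9 (swap(4, 3)): offset=3, physical=[D,G,a,e,d,F,A], logical=[e,d,F,A,D,G,a]
After op 10 (replace(2, 'o')): offset=3, physical=[D,G,a,e,d,o,A], logical=[e,d,o,A,D,G,a]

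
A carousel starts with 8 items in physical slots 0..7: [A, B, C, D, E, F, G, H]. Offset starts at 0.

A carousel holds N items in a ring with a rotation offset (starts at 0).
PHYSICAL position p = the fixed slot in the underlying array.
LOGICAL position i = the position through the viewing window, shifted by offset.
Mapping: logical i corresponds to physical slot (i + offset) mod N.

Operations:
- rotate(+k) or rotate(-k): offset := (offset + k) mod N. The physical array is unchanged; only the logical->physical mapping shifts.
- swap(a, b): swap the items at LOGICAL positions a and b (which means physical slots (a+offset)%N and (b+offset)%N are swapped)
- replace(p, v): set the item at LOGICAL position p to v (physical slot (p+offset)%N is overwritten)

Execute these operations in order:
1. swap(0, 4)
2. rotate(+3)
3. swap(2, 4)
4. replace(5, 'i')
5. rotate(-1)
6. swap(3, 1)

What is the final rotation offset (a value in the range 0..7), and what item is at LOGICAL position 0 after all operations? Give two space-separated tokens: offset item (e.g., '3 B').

After op 1 (swap(0, 4)): offset=0, physical=[E,B,C,D,A,F,G,H], logical=[E,B,C,D,A,F,G,H]
After op 2 (rotate(+3)): offset=3, physical=[E,B,C,D,A,F,G,H], logical=[D,A,F,G,H,E,B,C]
After op 3 (swap(2, 4)): offset=3, physical=[E,B,C,D,A,H,G,F], logical=[D,A,H,G,F,E,B,C]
After op 4 (replace(5, 'i')): offset=3, physical=[i,B,C,D,A,H,G,F], logical=[D,A,H,G,F,i,B,C]
After op 5 (rotate(-1)): offset=2, physical=[i,B,C,D,A,H,G,F], logical=[C,D,A,H,G,F,i,B]
After op 6 (swap(3, 1)): offset=2, physical=[i,B,C,H,A,D,G,F], logical=[C,H,A,D,G,F,i,B]

Answer: 2 C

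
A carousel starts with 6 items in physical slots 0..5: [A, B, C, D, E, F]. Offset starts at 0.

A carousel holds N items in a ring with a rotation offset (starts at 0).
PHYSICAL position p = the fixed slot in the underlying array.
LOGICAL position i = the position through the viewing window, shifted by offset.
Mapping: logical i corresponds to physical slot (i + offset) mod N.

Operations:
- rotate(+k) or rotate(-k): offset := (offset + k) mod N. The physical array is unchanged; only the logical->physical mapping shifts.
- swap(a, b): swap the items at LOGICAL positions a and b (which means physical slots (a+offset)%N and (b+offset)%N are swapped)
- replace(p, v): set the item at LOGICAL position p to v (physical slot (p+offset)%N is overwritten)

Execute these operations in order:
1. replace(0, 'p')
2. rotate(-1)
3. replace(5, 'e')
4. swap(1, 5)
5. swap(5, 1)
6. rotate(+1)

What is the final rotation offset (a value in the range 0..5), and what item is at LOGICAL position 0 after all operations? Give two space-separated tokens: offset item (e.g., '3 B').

After op 1 (replace(0, 'p')): offset=0, physical=[p,B,C,D,E,F], logical=[p,B,C,D,E,F]
After op 2 (rotate(-1)): offset=5, physical=[p,B,C,D,E,F], logical=[F,p,B,C,D,E]
After op 3 (replace(5, 'e')): offset=5, physical=[p,B,C,D,e,F], logical=[F,p,B,C,D,e]
After op 4 (swap(1, 5)): offset=5, physical=[e,B,C,D,p,F], logical=[F,e,B,C,D,p]
After op 5 (swap(5, 1)): offset=5, physical=[p,B,C,D,e,F], logical=[F,p,B,C,D,e]
After op 6 (rotate(+1)): offset=0, physical=[p,B,C,D,e,F], logical=[p,B,C,D,e,F]

Answer: 0 p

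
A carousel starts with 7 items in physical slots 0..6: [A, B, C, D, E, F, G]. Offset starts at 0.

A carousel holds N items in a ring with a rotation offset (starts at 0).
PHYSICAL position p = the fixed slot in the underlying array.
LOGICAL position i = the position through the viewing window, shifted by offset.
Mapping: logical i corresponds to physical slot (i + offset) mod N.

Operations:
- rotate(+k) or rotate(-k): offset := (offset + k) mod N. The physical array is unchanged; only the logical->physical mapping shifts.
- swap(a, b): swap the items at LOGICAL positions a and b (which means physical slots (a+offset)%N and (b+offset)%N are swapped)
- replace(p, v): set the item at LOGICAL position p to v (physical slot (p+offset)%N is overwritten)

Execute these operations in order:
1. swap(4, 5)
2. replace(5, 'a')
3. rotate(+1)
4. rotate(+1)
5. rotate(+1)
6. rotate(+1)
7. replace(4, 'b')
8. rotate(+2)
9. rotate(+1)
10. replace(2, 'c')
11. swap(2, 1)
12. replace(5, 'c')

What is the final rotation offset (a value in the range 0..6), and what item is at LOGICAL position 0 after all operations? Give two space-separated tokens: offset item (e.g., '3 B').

After op 1 (swap(4, 5)): offset=0, physical=[A,B,C,D,F,E,G], logical=[A,B,C,D,F,E,G]
After op 2 (replace(5, 'a')): offset=0, physical=[A,B,C,D,F,a,G], logical=[A,B,C,D,F,a,G]
After op 3 (rotate(+1)): offset=1, physical=[A,B,C,D,F,a,G], logical=[B,C,D,F,a,G,A]
After op 4 (rotate(+1)): offset=2, physical=[A,B,C,D,F,a,G], logical=[C,D,F,a,G,A,B]
After op 5 (rotate(+1)): offset=3, physical=[A,B,C,D,F,a,G], logical=[D,F,a,G,A,B,C]
After op 6 (rotate(+1)): offset=4, physical=[A,B,C,D,F,a,G], logical=[F,a,G,A,B,C,D]
After op 7 (replace(4, 'b')): offset=4, physical=[A,b,C,D,F,a,G], logical=[F,a,G,A,b,C,D]
After op 8 (rotate(+2)): offset=6, physical=[A,b,C,D,F,a,G], logical=[G,A,b,C,D,F,a]
After op 9 (rotate(+1)): offset=0, physical=[A,b,C,D,F,a,G], logical=[A,b,C,D,F,a,G]
After op 10 (replace(2, 'c')): offset=0, physical=[A,b,c,D,F,a,G], logical=[A,b,c,D,F,a,G]
After op 11 (swap(2, 1)): offset=0, physical=[A,c,b,D,F,a,G], logical=[A,c,b,D,F,a,G]
After op 12 (replace(5, 'c')): offset=0, physical=[A,c,b,D,F,c,G], logical=[A,c,b,D,F,c,G]

Answer: 0 A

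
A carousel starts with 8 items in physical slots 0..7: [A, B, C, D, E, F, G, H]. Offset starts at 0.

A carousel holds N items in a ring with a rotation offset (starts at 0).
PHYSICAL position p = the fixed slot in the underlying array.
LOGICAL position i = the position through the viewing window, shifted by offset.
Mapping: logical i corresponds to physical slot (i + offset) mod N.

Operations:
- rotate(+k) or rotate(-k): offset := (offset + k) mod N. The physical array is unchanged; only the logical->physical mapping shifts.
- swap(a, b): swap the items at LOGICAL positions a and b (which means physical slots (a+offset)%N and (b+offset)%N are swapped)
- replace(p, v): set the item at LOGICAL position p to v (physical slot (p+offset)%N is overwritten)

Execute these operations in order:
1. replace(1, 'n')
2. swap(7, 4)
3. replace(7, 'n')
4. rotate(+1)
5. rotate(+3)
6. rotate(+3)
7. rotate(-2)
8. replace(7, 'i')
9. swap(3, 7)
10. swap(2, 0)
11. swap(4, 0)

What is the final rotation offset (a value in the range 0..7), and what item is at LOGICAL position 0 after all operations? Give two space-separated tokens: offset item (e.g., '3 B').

Answer: 5 n

Derivation:
After op 1 (replace(1, 'n')): offset=0, physical=[A,n,C,D,E,F,G,H], logical=[A,n,C,D,E,F,G,H]
After op 2 (swap(7, 4)): offset=0, physical=[A,n,C,D,H,F,G,E], logical=[A,n,C,D,H,F,G,E]
After op 3 (replace(7, 'n')): offset=0, physical=[A,n,C,D,H,F,G,n], logical=[A,n,C,D,H,F,G,n]
After op 4 (rotate(+1)): offset=1, physical=[A,n,C,D,H,F,G,n], logical=[n,C,D,H,F,G,n,A]
After op 5 (rotate(+3)): offset=4, physical=[A,n,C,D,H,F,G,n], logical=[H,F,G,n,A,n,C,D]
After op 6 (rotate(+3)): offset=7, physical=[A,n,C,D,H,F,G,n], logical=[n,A,n,C,D,H,F,G]
After op 7 (rotate(-2)): offset=5, physical=[A,n,C,D,H,F,G,n], logical=[F,G,n,A,n,C,D,H]
After op 8 (replace(7, 'i')): offset=5, physical=[A,n,C,D,i,F,G,n], logical=[F,G,n,A,n,C,D,i]
After op 9 (swap(3, 7)): offset=5, physical=[i,n,C,D,A,F,G,n], logical=[F,G,n,i,n,C,D,A]
After op 10 (swap(2, 0)): offset=5, physical=[i,n,C,D,A,n,G,F], logical=[n,G,F,i,n,C,D,A]
After op 11 (swap(4, 0)): offset=5, physical=[i,n,C,D,A,n,G,F], logical=[n,G,F,i,n,C,D,A]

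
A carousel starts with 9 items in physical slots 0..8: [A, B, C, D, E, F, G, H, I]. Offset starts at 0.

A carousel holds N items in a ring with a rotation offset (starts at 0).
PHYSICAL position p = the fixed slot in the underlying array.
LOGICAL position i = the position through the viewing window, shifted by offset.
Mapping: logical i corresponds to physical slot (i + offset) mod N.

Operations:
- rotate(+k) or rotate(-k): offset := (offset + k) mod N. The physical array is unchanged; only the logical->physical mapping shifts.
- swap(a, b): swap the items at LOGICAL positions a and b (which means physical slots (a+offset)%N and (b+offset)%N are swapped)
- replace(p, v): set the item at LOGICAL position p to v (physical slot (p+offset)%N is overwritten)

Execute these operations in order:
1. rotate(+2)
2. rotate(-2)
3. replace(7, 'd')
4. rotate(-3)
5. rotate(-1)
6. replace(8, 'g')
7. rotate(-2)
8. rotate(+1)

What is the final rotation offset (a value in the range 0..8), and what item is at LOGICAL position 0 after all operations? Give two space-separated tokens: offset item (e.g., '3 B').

Answer: 4 g

Derivation:
After op 1 (rotate(+2)): offset=2, physical=[A,B,C,D,E,F,G,H,I], logical=[C,D,E,F,G,H,I,A,B]
After op 2 (rotate(-2)): offset=0, physical=[A,B,C,D,E,F,G,H,I], logical=[A,B,C,D,E,F,G,H,I]
After op 3 (replace(7, 'd')): offset=0, physical=[A,B,C,D,E,F,G,d,I], logical=[A,B,C,D,E,F,G,d,I]
After op 4 (rotate(-3)): offset=6, physical=[A,B,C,D,E,F,G,d,I], logical=[G,d,I,A,B,C,D,E,F]
After op 5 (rotate(-1)): offset=5, physical=[A,B,C,D,E,F,G,d,I], logical=[F,G,d,I,A,B,C,D,E]
After op 6 (replace(8, 'g')): offset=5, physical=[A,B,C,D,g,F,G,d,I], logical=[F,G,d,I,A,B,C,D,g]
After op 7 (rotate(-2)): offset=3, physical=[A,B,C,D,g,F,G,d,I], logical=[D,g,F,G,d,I,A,B,C]
After op 8 (rotate(+1)): offset=4, physical=[A,B,C,D,g,F,G,d,I], logical=[g,F,G,d,I,A,B,C,D]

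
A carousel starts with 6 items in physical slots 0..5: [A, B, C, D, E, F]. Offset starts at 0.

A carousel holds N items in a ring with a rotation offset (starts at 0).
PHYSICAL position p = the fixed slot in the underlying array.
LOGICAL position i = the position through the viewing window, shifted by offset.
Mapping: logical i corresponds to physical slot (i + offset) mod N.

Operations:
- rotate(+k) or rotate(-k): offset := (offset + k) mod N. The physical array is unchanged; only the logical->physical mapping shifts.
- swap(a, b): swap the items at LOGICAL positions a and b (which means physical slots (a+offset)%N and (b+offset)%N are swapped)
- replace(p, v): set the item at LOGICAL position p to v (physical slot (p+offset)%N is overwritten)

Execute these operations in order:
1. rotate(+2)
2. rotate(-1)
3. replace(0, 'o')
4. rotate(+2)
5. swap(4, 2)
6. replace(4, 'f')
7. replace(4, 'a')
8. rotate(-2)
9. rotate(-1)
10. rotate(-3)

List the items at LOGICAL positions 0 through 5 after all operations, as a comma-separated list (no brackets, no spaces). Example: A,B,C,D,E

After op 1 (rotate(+2)): offset=2, physical=[A,B,C,D,E,F], logical=[C,D,E,F,A,B]
After op 2 (rotate(-1)): offset=1, physical=[A,B,C,D,E,F], logical=[B,C,D,E,F,A]
After op 3 (replace(0, 'o')): offset=1, physical=[A,o,C,D,E,F], logical=[o,C,D,E,F,A]
After op 4 (rotate(+2)): offset=3, physical=[A,o,C,D,E,F], logical=[D,E,F,A,o,C]
After op 5 (swap(4, 2)): offset=3, physical=[A,F,C,D,E,o], logical=[D,E,o,A,F,C]
After op 6 (replace(4, 'f')): offset=3, physical=[A,f,C,D,E,o], logical=[D,E,o,A,f,C]
After op 7 (replace(4, 'a')): offset=3, physical=[A,a,C,D,E,o], logical=[D,E,o,A,a,C]
After op 8 (rotate(-2)): offset=1, physical=[A,a,C,D,E,o], logical=[a,C,D,E,o,A]
After op 9 (rotate(-1)): offset=0, physical=[A,a,C,D,E,o], logical=[A,a,C,D,E,o]
After op 10 (rotate(-3)): offset=3, physical=[A,a,C,D,E,o], logical=[D,E,o,A,a,C]

Answer: D,E,o,A,a,C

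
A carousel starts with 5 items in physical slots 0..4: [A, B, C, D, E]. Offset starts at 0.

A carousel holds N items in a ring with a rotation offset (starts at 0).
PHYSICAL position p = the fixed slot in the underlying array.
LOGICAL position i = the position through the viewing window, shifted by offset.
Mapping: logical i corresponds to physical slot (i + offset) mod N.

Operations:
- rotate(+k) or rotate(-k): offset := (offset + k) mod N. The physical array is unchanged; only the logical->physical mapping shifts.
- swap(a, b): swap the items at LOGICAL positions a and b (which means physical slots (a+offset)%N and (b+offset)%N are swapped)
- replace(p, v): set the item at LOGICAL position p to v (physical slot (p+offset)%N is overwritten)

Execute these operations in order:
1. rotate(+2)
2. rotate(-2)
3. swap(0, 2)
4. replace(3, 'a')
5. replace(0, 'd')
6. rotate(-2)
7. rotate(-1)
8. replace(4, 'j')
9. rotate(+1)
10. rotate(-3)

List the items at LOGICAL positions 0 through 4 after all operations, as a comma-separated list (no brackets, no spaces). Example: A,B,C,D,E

After op 1 (rotate(+2)): offset=2, physical=[A,B,C,D,E], logical=[C,D,E,A,B]
After op 2 (rotate(-2)): offset=0, physical=[A,B,C,D,E], logical=[A,B,C,D,E]
After op 3 (swap(0, 2)): offset=0, physical=[C,B,A,D,E], logical=[C,B,A,D,E]
After op 4 (replace(3, 'a')): offset=0, physical=[C,B,A,a,E], logical=[C,B,A,a,E]
After op 5 (replace(0, 'd')): offset=0, physical=[d,B,A,a,E], logical=[d,B,A,a,E]
After op 6 (rotate(-2)): offset=3, physical=[d,B,A,a,E], logical=[a,E,d,B,A]
After op 7 (rotate(-1)): offset=2, physical=[d,B,A,a,E], logical=[A,a,E,d,B]
After op 8 (replace(4, 'j')): offset=2, physical=[d,j,A,a,E], logical=[A,a,E,d,j]
After op 9 (rotate(+1)): offset=3, physical=[d,j,A,a,E], logical=[a,E,d,j,A]
After op 10 (rotate(-3)): offset=0, physical=[d,j,A,a,E], logical=[d,j,A,a,E]

Answer: d,j,A,a,E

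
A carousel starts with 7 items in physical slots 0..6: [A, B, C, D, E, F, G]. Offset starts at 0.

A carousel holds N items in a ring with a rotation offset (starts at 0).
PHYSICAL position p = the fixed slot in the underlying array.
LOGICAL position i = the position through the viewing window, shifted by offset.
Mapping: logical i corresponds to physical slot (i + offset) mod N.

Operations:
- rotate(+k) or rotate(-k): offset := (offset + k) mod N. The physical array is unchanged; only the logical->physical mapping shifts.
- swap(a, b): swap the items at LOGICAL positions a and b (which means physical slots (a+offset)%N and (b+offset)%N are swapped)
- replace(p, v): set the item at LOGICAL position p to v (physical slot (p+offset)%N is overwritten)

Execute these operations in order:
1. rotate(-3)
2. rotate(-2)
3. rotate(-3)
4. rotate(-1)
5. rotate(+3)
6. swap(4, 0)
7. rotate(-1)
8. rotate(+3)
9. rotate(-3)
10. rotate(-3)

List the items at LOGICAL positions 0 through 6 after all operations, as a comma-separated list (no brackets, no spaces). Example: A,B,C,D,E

After op 1 (rotate(-3)): offset=4, physical=[A,B,C,D,E,F,G], logical=[E,F,G,A,B,C,D]
After op 2 (rotate(-2)): offset=2, physical=[A,B,C,D,E,F,G], logical=[C,D,E,F,G,A,B]
After op 3 (rotate(-3)): offset=6, physical=[A,B,C,D,E,F,G], logical=[G,A,B,C,D,E,F]
After op 4 (rotate(-1)): offset=5, physical=[A,B,C,D,E,F,G], logical=[F,G,A,B,C,D,E]
After op 5 (rotate(+3)): offset=1, physical=[A,B,C,D,E,F,G], logical=[B,C,D,E,F,G,A]
After op 6 (swap(4, 0)): offset=1, physical=[A,F,C,D,E,B,G], logical=[F,C,D,E,B,G,A]
After op 7 (rotate(-1)): offset=0, physical=[A,F,C,D,E,B,G], logical=[A,F,C,D,E,B,G]
After op 8 (rotate(+3)): offset=3, physical=[A,F,C,D,E,B,G], logical=[D,E,B,G,A,F,C]
After op 9 (rotate(-3)): offset=0, physical=[A,F,C,D,E,B,G], logical=[A,F,C,D,E,B,G]
After op 10 (rotate(-3)): offset=4, physical=[A,F,C,D,E,B,G], logical=[E,B,G,A,F,C,D]

Answer: E,B,G,A,F,C,D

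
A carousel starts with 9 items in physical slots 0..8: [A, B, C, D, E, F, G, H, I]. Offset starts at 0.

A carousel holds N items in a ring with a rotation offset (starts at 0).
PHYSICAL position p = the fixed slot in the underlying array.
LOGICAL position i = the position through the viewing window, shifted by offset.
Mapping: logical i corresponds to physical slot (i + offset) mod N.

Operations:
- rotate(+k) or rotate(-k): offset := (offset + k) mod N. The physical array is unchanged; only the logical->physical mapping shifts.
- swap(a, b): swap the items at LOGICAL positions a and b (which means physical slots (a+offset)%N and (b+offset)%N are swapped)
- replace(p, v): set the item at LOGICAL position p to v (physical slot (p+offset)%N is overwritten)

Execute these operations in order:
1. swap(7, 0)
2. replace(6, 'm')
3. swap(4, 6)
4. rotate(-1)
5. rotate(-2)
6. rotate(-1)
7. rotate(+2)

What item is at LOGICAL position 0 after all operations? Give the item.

After op 1 (swap(7, 0)): offset=0, physical=[H,B,C,D,E,F,G,A,I], logical=[H,B,C,D,E,F,G,A,I]
After op 2 (replace(6, 'm')): offset=0, physical=[H,B,C,D,E,F,m,A,I], logical=[H,B,C,D,E,F,m,A,I]
After op 3 (swap(4, 6)): offset=0, physical=[H,B,C,D,m,F,E,A,I], logical=[H,B,C,D,m,F,E,A,I]
After op 4 (rotate(-1)): offset=8, physical=[H,B,C,D,m,F,E,A,I], logical=[I,H,B,C,D,m,F,E,A]
After op 5 (rotate(-2)): offset=6, physical=[H,B,C,D,m,F,E,A,I], logical=[E,A,I,H,B,C,D,m,F]
After op 6 (rotate(-1)): offset=5, physical=[H,B,C,D,m,F,E,A,I], logical=[F,E,A,I,H,B,C,D,m]
After op 7 (rotate(+2)): offset=7, physical=[H,B,C,D,m,F,E,A,I], logical=[A,I,H,B,C,D,m,F,E]

Answer: A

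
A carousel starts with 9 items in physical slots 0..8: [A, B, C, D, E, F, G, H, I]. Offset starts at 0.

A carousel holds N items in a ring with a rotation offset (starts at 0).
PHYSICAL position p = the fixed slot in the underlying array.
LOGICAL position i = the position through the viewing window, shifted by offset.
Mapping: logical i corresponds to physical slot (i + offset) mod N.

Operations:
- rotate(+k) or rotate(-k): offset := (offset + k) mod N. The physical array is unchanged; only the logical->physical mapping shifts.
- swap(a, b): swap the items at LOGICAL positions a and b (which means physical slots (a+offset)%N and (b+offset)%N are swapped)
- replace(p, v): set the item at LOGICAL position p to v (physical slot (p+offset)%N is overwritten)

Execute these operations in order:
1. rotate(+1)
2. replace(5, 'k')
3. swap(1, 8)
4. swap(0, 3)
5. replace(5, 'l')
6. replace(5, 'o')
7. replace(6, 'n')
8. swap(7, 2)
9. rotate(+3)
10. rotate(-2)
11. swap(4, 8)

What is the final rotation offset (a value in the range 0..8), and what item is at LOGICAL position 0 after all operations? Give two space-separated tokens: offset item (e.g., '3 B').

Answer: 2 A

Derivation:
After op 1 (rotate(+1)): offset=1, physical=[A,B,C,D,E,F,G,H,I], logical=[B,C,D,E,F,G,H,I,A]
After op 2 (replace(5, 'k')): offset=1, physical=[A,B,C,D,E,F,k,H,I], logical=[B,C,D,E,F,k,H,I,A]
After op 3 (swap(1, 8)): offset=1, physical=[C,B,A,D,E,F,k,H,I], logical=[B,A,D,E,F,k,H,I,C]
After op 4 (swap(0, 3)): offset=1, physical=[C,E,A,D,B,F,k,H,I], logical=[E,A,D,B,F,k,H,I,C]
After op 5 (replace(5, 'l')): offset=1, physical=[C,E,A,D,B,F,l,H,I], logical=[E,A,D,B,F,l,H,I,C]
After op 6 (replace(5, 'o')): offset=1, physical=[C,E,A,D,B,F,o,H,I], logical=[E,A,D,B,F,o,H,I,C]
After op 7 (replace(6, 'n')): offset=1, physical=[C,E,A,D,B,F,o,n,I], logical=[E,A,D,B,F,o,n,I,C]
After op 8 (swap(7, 2)): offset=1, physical=[C,E,A,I,B,F,o,n,D], logical=[E,A,I,B,F,o,n,D,C]
After op 9 (rotate(+3)): offset=4, physical=[C,E,A,I,B,F,o,n,D], logical=[B,F,o,n,D,C,E,A,I]
After op 10 (rotate(-2)): offset=2, physical=[C,E,A,I,B,F,o,n,D], logical=[A,I,B,F,o,n,D,C,E]
After op 11 (swap(4, 8)): offset=2, physical=[C,o,A,I,B,F,E,n,D], logical=[A,I,B,F,E,n,D,C,o]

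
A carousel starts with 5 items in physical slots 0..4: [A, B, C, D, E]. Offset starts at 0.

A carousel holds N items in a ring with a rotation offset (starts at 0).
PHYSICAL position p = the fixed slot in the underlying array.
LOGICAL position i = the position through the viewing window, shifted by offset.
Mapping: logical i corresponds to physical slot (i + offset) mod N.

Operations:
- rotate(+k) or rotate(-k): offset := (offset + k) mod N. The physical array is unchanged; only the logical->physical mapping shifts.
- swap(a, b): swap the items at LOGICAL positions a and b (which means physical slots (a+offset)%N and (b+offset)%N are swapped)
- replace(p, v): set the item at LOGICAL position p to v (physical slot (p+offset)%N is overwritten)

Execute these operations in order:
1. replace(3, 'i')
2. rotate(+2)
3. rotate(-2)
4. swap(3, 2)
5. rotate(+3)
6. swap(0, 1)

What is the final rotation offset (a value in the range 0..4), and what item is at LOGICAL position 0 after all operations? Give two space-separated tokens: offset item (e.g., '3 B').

Answer: 3 E

Derivation:
After op 1 (replace(3, 'i')): offset=0, physical=[A,B,C,i,E], logical=[A,B,C,i,E]
After op 2 (rotate(+2)): offset=2, physical=[A,B,C,i,E], logical=[C,i,E,A,B]
After op 3 (rotate(-2)): offset=0, physical=[A,B,C,i,E], logical=[A,B,C,i,E]
After op 4 (swap(3, 2)): offset=0, physical=[A,B,i,C,E], logical=[A,B,i,C,E]
After op 5 (rotate(+3)): offset=3, physical=[A,B,i,C,E], logical=[C,E,A,B,i]
After op 6 (swap(0, 1)): offset=3, physical=[A,B,i,E,C], logical=[E,C,A,B,i]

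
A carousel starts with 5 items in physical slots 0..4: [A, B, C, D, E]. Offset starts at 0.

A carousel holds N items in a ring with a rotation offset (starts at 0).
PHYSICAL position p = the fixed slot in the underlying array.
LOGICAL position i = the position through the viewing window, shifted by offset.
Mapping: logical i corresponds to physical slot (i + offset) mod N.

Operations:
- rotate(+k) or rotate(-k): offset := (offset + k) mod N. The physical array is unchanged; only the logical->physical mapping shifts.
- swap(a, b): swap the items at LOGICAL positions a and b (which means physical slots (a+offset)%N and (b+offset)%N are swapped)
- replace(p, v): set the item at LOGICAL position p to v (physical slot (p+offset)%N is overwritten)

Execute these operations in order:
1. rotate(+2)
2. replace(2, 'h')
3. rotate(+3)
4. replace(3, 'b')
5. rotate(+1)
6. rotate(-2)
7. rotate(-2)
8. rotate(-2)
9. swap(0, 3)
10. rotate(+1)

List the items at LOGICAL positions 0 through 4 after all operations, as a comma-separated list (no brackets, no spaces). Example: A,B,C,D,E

After op 1 (rotate(+2)): offset=2, physical=[A,B,C,D,E], logical=[C,D,E,A,B]
After op 2 (replace(2, 'h')): offset=2, physical=[A,B,C,D,h], logical=[C,D,h,A,B]
After op 3 (rotate(+3)): offset=0, physical=[A,B,C,D,h], logical=[A,B,C,D,h]
After op 4 (replace(3, 'b')): offset=0, physical=[A,B,C,b,h], logical=[A,B,C,b,h]
After op 5 (rotate(+1)): offset=1, physical=[A,B,C,b,h], logical=[B,C,b,h,A]
After op 6 (rotate(-2)): offset=4, physical=[A,B,C,b,h], logical=[h,A,B,C,b]
After op 7 (rotate(-2)): offset=2, physical=[A,B,C,b,h], logical=[C,b,h,A,B]
After op 8 (rotate(-2)): offset=0, physical=[A,B,C,b,h], logical=[A,B,C,b,h]
After op 9 (swap(0, 3)): offset=0, physical=[b,B,C,A,h], logical=[b,B,C,A,h]
After op 10 (rotate(+1)): offset=1, physical=[b,B,C,A,h], logical=[B,C,A,h,b]

Answer: B,C,A,h,b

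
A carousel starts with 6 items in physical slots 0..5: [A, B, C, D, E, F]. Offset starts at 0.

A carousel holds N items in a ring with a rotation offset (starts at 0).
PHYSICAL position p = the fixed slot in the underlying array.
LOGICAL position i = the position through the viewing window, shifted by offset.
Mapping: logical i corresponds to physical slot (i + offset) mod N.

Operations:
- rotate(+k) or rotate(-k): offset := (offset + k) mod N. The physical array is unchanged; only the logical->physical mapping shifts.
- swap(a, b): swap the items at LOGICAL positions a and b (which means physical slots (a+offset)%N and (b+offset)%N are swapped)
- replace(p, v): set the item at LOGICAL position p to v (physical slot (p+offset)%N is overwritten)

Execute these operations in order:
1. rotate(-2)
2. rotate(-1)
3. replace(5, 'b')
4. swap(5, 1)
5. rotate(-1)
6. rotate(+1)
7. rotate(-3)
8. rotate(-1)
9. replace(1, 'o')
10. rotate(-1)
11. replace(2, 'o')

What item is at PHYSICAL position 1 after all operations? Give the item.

After op 1 (rotate(-2)): offset=4, physical=[A,B,C,D,E,F], logical=[E,F,A,B,C,D]
After op 2 (rotate(-1)): offset=3, physical=[A,B,C,D,E,F], logical=[D,E,F,A,B,C]
After op 3 (replace(5, 'b')): offset=3, physical=[A,B,b,D,E,F], logical=[D,E,F,A,B,b]
After op 4 (swap(5, 1)): offset=3, physical=[A,B,E,D,b,F], logical=[D,b,F,A,B,E]
After op 5 (rotate(-1)): offset=2, physical=[A,B,E,D,b,F], logical=[E,D,b,F,A,B]
After op 6 (rotate(+1)): offset=3, physical=[A,B,E,D,b,F], logical=[D,b,F,A,B,E]
After op 7 (rotate(-3)): offset=0, physical=[A,B,E,D,b,F], logical=[A,B,E,D,b,F]
After op 8 (rotate(-1)): offset=5, physical=[A,B,E,D,b,F], logical=[F,A,B,E,D,b]
After op 9 (replace(1, 'o')): offset=5, physical=[o,B,E,D,b,F], logical=[F,o,B,E,D,b]
After op 10 (rotate(-1)): offset=4, physical=[o,B,E,D,b,F], logical=[b,F,o,B,E,D]
After op 11 (replace(2, 'o')): offset=4, physical=[o,B,E,D,b,F], logical=[b,F,o,B,E,D]

Answer: B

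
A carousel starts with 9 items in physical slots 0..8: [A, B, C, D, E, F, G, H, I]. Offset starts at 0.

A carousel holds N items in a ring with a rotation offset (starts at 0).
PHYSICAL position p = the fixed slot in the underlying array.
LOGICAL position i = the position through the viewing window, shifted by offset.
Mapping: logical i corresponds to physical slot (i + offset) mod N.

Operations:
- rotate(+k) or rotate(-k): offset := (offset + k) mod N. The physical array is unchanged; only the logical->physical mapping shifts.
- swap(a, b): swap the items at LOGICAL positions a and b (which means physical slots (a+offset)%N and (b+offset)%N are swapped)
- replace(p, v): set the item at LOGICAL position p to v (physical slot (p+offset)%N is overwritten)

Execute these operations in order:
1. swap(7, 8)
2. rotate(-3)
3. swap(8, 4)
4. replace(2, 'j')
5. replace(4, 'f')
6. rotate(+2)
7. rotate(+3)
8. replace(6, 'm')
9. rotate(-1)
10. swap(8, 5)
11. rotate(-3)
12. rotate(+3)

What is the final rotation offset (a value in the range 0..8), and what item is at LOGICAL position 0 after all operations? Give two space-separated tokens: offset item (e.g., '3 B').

Answer: 1 f

Derivation:
After op 1 (swap(7, 8)): offset=0, physical=[A,B,C,D,E,F,G,I,H], logical=[A,B,C,D,E,F,G,I,H]
After op 2 (rotate(-3)): offset=6, physical=[A,B,C,D,E,F,G,I,H], logical=[G,I,H,A,B,C,D,E,F]
After op 3 (swap(8, 4)): offset=6, physical=[A,F,C,D,E,B,G,I,H], logical=[G,I,H,A,F,C,D,E,B]
After op 4 (replace(2, 'j')): offset=6, physical=[A,F,C,D,E,B,G,I,j], logical=[G,I,j,A,F,C,D,E,B]
After op 5 (replace(4, 'f')): offset=6, physical=[A,f,C,D,E,B,G,I,j], logical=[G,I,j,A,f,C,D,E,B]
After op 6 (rotate(+2)): offset=8, physical=[A,f,C,D,E,B,G,I,j], logical=[j,A,f,C,D,E,B,G,I]
After op 7 (rotate(+3)): offset=2, physical=[A,f,C,D,E,B,G,I,j], logical=[C,D,E,B,G,I,j,A,f]
After op 8 (replace(6, 'm')): offset=2, physical=[A,f,C,D,E,B,G,I,m], logical=[C,D,E,B,G,I,m,A,f]
After op 9 (rotate(-1)): offset=1, physical=[A,f,C,D,E,B,G,I,m], logical=[f,C,D,E,B,G,I,m,A]
After op 10 (swap(8, 5)): offset=1, physical=[G,f,C,D,E,B,A,I,m], logical=[f,C,D,E,B,A,I,m,G]
After op 11 (rotate(-3)): offset=7, physical=[G,f,C,D,E,B,A,I,m], logical=[I,m,G,f,C,D,E,B,A]
After op 12 (rotate(+3)): offset=1, physical=[G,f,C,D,E,B,A,I,m], logical=[f,C,D,E,B,A,I,m,G]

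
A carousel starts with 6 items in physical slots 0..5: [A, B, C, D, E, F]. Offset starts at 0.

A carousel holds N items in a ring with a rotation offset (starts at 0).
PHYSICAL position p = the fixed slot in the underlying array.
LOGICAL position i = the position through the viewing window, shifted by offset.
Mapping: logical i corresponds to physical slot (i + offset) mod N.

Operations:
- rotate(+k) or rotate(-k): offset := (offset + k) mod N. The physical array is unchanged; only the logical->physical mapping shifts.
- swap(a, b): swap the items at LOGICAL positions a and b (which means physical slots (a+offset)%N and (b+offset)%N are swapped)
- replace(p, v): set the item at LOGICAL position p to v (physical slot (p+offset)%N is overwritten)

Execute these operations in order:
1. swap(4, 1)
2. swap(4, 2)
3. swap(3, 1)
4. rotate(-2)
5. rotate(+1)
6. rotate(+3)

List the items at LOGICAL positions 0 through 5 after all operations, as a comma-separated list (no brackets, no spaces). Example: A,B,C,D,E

Answer: B,E,C,F,A,D

Derivation:
After op 1 (swap(4, 1)): offset=0, physical=[A,E,C,D,B,F], logical=[A,E,C,D,B,F]
After op 2 (swap(4, 2)): offset=0, physical=[A,E,B,D,C,F], logical=[A,E,B,D,C,F]
After op 3 (swap(3, 1)): offset=0, physical=[A,D,B,E,C,F], logical=[A,D,B,E,C,F]
After op 4 (rotate(-2)): offset=4, physical=[A,D,B,E,C,F], logical=[C,F,A,D,B,E]
After op 5 (rotate(+1)): offset=5, physical=[A,D,B,E,C,F], logical=[F,A,D,B,E,C]
After op 6 (rotate(+3)): offset=2, physical=[A,D,B,E,C,F], logical=[B,E,C,F,A,D]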